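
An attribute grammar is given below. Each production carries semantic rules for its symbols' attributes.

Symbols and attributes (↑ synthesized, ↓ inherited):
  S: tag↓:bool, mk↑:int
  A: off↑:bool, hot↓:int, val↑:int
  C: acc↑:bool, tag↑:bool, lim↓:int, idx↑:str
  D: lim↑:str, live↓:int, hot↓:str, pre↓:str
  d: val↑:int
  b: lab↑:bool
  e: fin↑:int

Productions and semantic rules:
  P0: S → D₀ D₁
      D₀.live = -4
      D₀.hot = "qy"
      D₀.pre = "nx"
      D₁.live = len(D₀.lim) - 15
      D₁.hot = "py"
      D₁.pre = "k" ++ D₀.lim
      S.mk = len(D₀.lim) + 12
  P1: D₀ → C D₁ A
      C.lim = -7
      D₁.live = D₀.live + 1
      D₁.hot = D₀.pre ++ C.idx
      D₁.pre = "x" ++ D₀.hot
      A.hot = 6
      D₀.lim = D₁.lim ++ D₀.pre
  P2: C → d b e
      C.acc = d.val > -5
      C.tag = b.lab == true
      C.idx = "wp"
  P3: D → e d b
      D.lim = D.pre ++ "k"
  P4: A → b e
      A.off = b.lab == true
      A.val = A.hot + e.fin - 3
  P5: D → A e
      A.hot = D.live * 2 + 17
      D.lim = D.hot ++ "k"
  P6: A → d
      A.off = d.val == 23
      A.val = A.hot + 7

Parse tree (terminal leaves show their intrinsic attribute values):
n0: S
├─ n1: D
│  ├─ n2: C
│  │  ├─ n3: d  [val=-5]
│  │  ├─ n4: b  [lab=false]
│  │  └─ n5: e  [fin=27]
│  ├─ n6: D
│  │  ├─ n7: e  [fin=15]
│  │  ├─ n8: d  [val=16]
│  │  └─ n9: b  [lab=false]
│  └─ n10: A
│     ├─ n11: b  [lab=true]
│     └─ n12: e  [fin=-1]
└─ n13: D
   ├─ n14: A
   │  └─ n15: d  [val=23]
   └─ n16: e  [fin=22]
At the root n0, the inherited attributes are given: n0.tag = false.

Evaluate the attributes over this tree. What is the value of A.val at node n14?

6

1. n0.tag = false  [given at root]
2. n1.live = -4  [-4]
3. n1.hot = "qy"  ["qy"]
4. n1.pre = "nx"  ["nx"]
5. n2.lim = -7  [-7]
6. n3.val = -5  [terminal]
7. n4.lab = false  [terminal]
8. n5.fin = 27  [terminal]
9. n2.acc = false  [d.val > -5]
10. n2.tag = false  [b.lab == true]
11. n2.idx = "wp"  ["wp"]
12. n6.live = -3  [D₀.live + 1]
13. n6.hot = "nxwp"  [D₀.pre ++ C.idx]
14. n6.pre = "xqy"  ["x" ++ D₀.hot]
15. n7.fin = 15  [terminal]
16. n8.val = 16  [terminal]
17. n9.lab = false  [terminal]
18. n6.lim = "xqyk"  [D.pre ++ "k"]
19. n10.hot = 6  [6]
20. n11.lab = true  [terminal]
21. n12.fin = -1  [terminal]
22. n10.off = true  [b.lab == true]
23. n10.val = 2  [A.hot + e.fin - 3]
24. n1.lim = "xqyknx"  [D₁.lim ++ D₀.pre]
25. n13.live = -9  [len(D₀.lim) - 15]
26. n13.hot = "py"  ["py"]
27. n13.pre = "kxqyknx"  ["k" ++ D₀.lim]
28. n14.hot = -1  [D.live * 2 + 17]
29. n15.val = 23  [terminal]
30. n14.off = true  [d.val == 23]
31. n14.val = 6  [A.hot + 7]
32. n16.fin = 22  [terminal]
33. n13.lim = "pyk"  [D.hot ++ "k"]
34. n0.mk = 18  [len(D₀.lim) + 12]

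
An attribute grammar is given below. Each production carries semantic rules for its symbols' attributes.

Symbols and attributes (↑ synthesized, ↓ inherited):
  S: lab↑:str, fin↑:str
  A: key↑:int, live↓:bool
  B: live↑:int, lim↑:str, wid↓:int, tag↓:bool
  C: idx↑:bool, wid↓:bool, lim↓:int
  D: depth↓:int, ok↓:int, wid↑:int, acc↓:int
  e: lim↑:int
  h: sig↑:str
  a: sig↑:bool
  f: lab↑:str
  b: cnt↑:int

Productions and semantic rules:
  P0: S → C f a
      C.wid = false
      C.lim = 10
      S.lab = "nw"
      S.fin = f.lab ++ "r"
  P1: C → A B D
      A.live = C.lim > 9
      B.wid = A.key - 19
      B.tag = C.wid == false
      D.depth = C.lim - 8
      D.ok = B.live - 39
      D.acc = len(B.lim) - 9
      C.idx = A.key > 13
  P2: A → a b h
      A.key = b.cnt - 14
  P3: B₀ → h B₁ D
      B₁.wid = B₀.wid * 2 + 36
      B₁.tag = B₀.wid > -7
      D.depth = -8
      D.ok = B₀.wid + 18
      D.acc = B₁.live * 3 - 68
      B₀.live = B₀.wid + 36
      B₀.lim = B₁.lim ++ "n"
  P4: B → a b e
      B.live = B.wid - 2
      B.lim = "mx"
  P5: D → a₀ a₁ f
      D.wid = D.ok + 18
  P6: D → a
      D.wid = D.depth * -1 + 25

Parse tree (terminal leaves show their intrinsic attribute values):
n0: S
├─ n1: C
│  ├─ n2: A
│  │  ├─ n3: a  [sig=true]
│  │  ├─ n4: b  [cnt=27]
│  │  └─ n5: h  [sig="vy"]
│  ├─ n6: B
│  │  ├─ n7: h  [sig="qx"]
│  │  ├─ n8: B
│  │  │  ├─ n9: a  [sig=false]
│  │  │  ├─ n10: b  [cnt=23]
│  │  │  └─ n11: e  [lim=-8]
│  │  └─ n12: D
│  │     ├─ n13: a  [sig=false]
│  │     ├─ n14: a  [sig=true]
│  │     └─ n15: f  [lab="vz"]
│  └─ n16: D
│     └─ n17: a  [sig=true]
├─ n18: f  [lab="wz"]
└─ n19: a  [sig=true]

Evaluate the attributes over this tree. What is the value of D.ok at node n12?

12

1. n1.wid = false  [false]
2. n1.lim = 10  [10]
3. n2.live = true  [C.lim > 9]
4. n3.sig = true  [terminal]
5. n4.cnt = 27  [terminal]
6. n5.sig = "vy"  [terminal]
7. n2.key = 13  [b.cnt - 14]
8. n6.wid = -6  [A.key - 19]
9. n6.tag = true  [C.wid == false]
10. n7.sig = "qx"  [terminal]
11. n8.wid = 24  [B₀.wid * 2 + 36]
12. n8.tag = true  [B₀.wid > -7]
13. n9.sig = false  [terminal]
14. n10.cnt = 23  [terminal]
15. n11.lim = -8  [terminal]
16. n8.live = 22  [B.wid - 2]
17. n8.lim = "mx"  ["mx"]
18. n12.depth = -8  [-8]
19. n12.ok = 12  [B₀.wid + 18]
20. n12.acc = -2  [B₁.live * 3 - 68]
21. n13.sig = false  [terminal]
22. n14.sig = true  [terminal]
23. n15.lab = "vz"  [terminal]
24. n12.wid = 30  [D.ok + 18]
25. n6.live = 30  [B₀.wid + 36]
26. n6.lim = "mxn"  [B₁.lim ++ "n"]
27. n16.depth = 2  [C.lim - 8]
28. n16.ok = -9  [B.live - 39]
29. n16.acc = -6  [len(B.lim) - 9]
30. n17.sig = true  [terminal]
31. n16.wid = 23  [D.depth * -1 + 25]
32. n1.idx = false  [A.key > 13]
33. n18.lab = "wz"  [terminal]
34. n19.sig = true  [terminal]
35. n0.lab = "nw"  ["nw"]
36. n0.fin = "wzr"  [f.lab ++ "r"]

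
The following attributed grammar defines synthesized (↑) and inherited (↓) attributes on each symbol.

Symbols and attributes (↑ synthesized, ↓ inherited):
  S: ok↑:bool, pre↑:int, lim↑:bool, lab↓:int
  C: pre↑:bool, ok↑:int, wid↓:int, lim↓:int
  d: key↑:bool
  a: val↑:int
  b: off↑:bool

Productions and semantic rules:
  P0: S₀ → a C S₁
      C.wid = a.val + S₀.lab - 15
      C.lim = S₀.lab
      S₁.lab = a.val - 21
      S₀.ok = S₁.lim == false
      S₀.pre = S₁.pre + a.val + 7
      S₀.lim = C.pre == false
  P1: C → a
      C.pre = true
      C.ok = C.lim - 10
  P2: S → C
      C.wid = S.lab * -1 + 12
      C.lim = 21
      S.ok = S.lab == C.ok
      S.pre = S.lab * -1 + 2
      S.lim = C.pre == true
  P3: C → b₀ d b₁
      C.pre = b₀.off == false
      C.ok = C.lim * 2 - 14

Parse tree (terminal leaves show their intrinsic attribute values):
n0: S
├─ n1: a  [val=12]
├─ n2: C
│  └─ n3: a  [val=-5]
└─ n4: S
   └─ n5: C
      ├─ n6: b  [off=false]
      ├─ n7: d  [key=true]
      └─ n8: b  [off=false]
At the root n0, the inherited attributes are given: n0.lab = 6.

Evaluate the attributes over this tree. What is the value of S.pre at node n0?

1. n0.lab = 6  [given at root]
2. n1.val = 12  [terminal]
3. n2.wid = 3  [a.val + S₀.lab - 15]
4. n2.lim = 6  [S₀.lab]
5. n3.val = -5  [terminal]
6. n2.pre = true  [true]
7. n2.ok = -4  [C.lim - 10]
8. n4.lab = -9  [a.val - 21]
9. n5.wid = 21  [S.lab * -1 + 12]
10. n5.lim = 21  [21]
11. n6.off = false  [terminal]
12. n7.key = true  [terminal]
13. n8.off = false  [terminal]
14. n5.pre = true  [b₀.off == false]
15. n5.ok = 28  [C.lim * 2 - 14]
16. n4.ok = false  [S.lab == C.ok]
17. n4.pre = 11  [S.lab * -1 + 2]
18. n4.lim = true  [C.pre == true]
19. n0.ok = false  [S₁.lim == false]
20. n0.pre = 30  [S₁.pre + a.val + 7]
21. n0.lim = false  [C.pre == false]

30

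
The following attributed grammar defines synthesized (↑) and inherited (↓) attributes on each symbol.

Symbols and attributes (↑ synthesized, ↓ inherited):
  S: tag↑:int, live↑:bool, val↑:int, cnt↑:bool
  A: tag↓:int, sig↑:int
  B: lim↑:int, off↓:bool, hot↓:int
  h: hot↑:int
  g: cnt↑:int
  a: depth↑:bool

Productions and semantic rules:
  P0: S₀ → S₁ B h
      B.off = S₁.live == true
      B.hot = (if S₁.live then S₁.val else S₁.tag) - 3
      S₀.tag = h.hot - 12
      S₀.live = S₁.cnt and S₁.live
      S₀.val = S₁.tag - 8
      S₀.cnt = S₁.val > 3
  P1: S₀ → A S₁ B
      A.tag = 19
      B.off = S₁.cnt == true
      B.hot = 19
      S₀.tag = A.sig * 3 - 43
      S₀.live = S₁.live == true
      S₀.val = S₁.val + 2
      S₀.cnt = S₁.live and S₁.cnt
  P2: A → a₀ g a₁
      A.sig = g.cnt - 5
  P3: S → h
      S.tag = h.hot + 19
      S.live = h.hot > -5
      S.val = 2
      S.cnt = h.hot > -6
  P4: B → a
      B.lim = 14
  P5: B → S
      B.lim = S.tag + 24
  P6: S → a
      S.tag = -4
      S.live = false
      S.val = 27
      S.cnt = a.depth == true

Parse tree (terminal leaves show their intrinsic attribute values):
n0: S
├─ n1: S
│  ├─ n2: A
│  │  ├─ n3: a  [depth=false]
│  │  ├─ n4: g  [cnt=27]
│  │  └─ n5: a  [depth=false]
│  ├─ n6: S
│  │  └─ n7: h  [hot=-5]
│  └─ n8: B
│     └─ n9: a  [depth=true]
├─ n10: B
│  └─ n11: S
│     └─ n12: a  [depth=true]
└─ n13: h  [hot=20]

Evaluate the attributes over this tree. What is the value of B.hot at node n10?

1. n2.tag = 19  [19]
2. n3.depth = false  [terminal]
3. n4.cnt = 27  [terminal]
4. n5.depth = false  [terminal]
5. n2.sig = 22  [g.cnt - 5]
6. n7.hot = -5  [terminal]
7. n6.tag = 14  [h.hot + 19]
8. n6.live = false  [h.hot > -5]
9. n6.val = 2  [2]
10. n6.cnt = true  [h.hot > -6]
11. n8.off = true  [S₁.cnt == true]
12. n8.hot = 19  [19]
13. n9.depth = true  [terminal]
14. n8.lim = 14  [14]
15. n1.tag = 23  [A.sig * 3 - 43]
16. n1.live = false  [S₁.live == true]
17. n1.val = 4  [S₁.val + 2]
18. n1.cnt = false  [S₁.live and S₁.cnt]
19. n10.off = false  [S₁.live == true]
20. n10.hot = 20  [(if S₁.live then S₁.val else S₁.tag) - 3]
21. n12.depth = true  [terminal]
22. n11.tag = -4  [-4]
23. n11.live = false  [false]
24. n11.val = 27  [27]
25. n11.cnt = true  [a.depth == true]
26. n10.lim = 20  [S.tag + 24]
27. n13.hot = 20  [terminal]
28. n0.tag = 8  [h.hot - 12]
29. n0.live = false  [S₁.cnt and S₁.live]
30. n0.val = 15  [S₁.tag - 8]
31. n0.cnt = true  [S₁.val > 3]

20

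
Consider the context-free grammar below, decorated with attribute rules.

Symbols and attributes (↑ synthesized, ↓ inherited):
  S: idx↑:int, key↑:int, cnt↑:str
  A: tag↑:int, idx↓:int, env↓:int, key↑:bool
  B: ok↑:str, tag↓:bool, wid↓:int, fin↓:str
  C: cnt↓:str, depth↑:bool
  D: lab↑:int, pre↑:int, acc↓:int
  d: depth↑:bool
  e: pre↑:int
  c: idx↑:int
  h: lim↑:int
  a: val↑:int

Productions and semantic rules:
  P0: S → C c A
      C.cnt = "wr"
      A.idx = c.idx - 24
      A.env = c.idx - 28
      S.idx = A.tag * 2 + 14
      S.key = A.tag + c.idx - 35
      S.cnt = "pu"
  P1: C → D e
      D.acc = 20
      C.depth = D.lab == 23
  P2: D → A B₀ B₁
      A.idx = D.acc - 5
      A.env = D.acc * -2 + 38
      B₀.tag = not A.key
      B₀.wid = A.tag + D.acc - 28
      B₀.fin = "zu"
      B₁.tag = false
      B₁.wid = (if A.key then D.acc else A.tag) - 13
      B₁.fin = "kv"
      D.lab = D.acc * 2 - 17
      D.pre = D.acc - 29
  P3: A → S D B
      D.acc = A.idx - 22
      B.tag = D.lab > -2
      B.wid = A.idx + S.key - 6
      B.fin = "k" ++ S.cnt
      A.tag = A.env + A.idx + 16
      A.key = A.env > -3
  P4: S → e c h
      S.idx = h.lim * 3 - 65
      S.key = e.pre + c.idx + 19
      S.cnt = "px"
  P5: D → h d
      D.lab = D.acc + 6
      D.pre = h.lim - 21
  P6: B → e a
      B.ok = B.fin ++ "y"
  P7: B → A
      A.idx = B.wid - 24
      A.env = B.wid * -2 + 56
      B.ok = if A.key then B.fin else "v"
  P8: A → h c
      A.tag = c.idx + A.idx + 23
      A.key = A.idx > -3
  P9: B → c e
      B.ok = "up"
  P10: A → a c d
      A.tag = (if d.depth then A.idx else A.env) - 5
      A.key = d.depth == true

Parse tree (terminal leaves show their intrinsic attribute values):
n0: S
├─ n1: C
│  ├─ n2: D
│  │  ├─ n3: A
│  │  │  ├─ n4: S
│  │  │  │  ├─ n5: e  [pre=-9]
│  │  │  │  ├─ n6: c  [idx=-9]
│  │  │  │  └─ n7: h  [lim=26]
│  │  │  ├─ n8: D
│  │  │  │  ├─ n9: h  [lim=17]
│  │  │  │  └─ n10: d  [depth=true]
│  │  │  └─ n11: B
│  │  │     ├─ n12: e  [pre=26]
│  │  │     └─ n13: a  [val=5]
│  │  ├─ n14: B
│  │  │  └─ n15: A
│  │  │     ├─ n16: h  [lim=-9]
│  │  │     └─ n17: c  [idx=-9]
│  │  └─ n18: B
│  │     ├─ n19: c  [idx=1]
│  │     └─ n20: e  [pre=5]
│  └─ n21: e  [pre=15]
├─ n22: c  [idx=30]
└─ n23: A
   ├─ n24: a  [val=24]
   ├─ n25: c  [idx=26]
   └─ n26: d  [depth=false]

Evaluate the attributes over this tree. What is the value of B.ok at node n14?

"v"

1. n1.cnt = "wr"  ["wr"]
2. n2.acc = 20  [20]
3. n3.idx = 15  [D.acc - 5]
4. n3.env = -2  [D.acc * -2 + 38]
5. n5.pre = -9  [terminal]
6. n6.idx = -9  [terminal]
7. n7.lim = 26  [terminal]
8. n4.idx = 13  [h.lim * 3 - 65]
9. n4.key = 1  [e.pre + c.idx + 19]
10. n4.cnt = "px"  ["px"]
11. n8.acc = -7  [A.idx - 22]
12. n9.lim = 17  [terminal]
13. n10.depth = true  [terminal]
14. n8.lab = -1  [D.acc + 6]
15. n8.pre = -4  [h.lim - 21]
16. n11.tag = true  [D.lab > -2]
17. n11.wid = 10  [A.idx + S.key - 6]
18. n11.fin = "kpx"  ["k" ++ S.cnt]
19. n12.pre = 26  [terminal]
20. n13.val = 5  [terminal]
21. n11.ok = "kpxy"  [B.fin ++ "y"]
22. n3.tag = 29  [A.env + A.idx + 16]
23. n3.key = true  [A.env > -3]
24. n14.tag = false  [not A.key]
25. n14.wid = 21  [A.tag + D.acc - 28]
26. n14.fin = "zu"  ["zu"]
27. n15.idx = -3  [B.wid - 24]
28. n15.env = 14  [B.wid * -2 + 56]
29. n16.lim = -9  [terminal]
30. n17.idx = -9  [terminal]
31. n15.tag = 11  [c.idx + A.idx + 23]
32. n15.key = false  [A.idx > -3]
33. n14.ok = "v"  [if A.key then B.fin else "v"]
34. n18.tag = false  [false]
35. n18.wid = 7  [(if A.key then D.acc else A.tag) - 13]
36. n18.fin = "kv"  ["kv"]
37. n19.idx = 1  [terminal]
38. n20.pre = 5  [terminal]
39. n18.ok = "up"  ["up"]
40. n2.lab = 23  [D.acc * 2 - 17]
41. n2.pre = -9  [D.acc - 29]
42. n21.pre = 15  [terminal]
43. n1.depth = true  [D.lab == 23]
44. n22.idx = 30  [terminal]
45. n23.idx = 6  [c.idx - 24]
46. n23.env = 2  [c.idx - 28]
47. n24.val = 24  [terminal]
48. n25.idx = 26  [terminal]
49. n26.depth = false  [terminal]
50. n23.tag = -3  [(if d.depth then A.idx else A.env) - 5]
51. n23.key = false  [d.depth == true]
52. n0.idx = 8  [A.tag * 2 + 14]
53. n0.key = -8  [A.tag + c.idx - 35]
54. n0.cnt = "pu"  ["pu"]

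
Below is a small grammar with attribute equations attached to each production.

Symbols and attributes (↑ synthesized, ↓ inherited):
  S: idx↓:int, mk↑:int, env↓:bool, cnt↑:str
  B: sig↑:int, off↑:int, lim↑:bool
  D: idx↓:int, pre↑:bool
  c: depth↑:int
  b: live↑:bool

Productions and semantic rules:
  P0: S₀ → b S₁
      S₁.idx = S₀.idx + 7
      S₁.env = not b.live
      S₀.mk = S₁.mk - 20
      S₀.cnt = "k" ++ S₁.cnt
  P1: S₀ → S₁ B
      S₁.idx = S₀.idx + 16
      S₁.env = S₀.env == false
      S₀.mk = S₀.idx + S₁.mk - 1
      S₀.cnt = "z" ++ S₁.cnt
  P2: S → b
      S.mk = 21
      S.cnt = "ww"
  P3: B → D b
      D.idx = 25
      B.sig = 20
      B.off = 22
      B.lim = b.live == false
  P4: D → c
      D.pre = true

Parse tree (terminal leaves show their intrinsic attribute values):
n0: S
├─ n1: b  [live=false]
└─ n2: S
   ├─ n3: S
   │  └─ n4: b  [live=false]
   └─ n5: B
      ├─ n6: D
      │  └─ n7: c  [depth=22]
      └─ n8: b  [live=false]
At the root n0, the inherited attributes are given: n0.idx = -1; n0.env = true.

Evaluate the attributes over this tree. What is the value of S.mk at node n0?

1. n0.idx = -1  [given at root]
2. n0.env = true  [given at root]
3. n1.live = false  [terminal]
4. n2.idx = 6  [S₀.idx + 7]
5. n2.env = true  [not b.live]
6. n3.idx = 22  [S₀.idx + 16]
7. n3.env = false  [S₀.env == false]
8. n4.live = false  [terminal]
9. n3.mk = 21  [21]
10. n3.cnt = "ww"  ["ww"]
11. n6.idx = 25  [25]
12. n7.depth = 22  [terminal]
13. n6.pre = true  [true]
14. n8.live = false  [terminal]
15. n5.sig = 20  [20]
16. n5.off = 22  [22]
17. n5.lim = true  [b.live == false]
18. n2.mk = 26  [S₀.idx + S₁.mk - 1]
19. n2.cnt = "zww"  ["z" ++ S₁.cnt]
20. n0.mk = 6  [S₁.mk - 20]
21. n0.cnt = "kzww"  ["k" ++ S₁.cnt]

6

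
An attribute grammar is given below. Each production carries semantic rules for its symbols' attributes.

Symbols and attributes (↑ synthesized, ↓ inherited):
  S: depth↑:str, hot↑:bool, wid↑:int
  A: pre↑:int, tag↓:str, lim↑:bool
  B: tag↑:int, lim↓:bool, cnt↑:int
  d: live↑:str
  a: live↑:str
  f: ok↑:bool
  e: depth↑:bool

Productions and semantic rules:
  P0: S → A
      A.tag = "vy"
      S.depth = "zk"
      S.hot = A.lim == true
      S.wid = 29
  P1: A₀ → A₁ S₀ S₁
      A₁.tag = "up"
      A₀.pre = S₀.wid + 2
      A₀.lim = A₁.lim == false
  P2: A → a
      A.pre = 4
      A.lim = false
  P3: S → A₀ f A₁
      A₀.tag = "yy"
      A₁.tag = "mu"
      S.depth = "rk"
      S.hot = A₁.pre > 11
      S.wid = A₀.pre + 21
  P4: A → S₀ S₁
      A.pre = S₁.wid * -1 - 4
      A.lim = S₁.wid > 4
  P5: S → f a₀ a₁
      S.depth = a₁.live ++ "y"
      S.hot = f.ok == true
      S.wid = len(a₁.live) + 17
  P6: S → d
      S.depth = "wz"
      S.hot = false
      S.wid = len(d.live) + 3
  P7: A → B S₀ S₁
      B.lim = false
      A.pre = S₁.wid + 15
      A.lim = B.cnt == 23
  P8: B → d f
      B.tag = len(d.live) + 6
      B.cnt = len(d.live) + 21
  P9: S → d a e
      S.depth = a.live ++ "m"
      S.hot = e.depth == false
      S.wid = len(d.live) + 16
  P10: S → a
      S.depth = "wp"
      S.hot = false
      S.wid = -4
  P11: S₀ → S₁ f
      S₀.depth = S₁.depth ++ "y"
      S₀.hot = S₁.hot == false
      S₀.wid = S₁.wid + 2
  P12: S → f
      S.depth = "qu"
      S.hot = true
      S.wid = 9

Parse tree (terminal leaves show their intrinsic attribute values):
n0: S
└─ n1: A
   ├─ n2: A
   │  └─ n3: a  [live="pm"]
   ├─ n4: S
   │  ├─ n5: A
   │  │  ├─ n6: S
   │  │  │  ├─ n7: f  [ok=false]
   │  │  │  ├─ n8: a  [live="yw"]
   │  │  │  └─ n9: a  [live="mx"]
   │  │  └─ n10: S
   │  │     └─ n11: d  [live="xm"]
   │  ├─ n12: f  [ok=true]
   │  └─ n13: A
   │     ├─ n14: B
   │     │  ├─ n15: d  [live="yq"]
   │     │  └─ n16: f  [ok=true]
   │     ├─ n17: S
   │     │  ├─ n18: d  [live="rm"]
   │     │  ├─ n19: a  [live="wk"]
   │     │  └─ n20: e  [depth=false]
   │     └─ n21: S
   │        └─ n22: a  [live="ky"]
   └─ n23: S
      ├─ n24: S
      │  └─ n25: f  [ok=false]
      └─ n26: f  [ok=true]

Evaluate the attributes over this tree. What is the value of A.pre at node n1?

14

1. n1.tag = "vy"  ["vy"]
2. n2.tag = "up"  ["up"]
3. n3.live = "pm"  [terminal]
4. n2.pre = 4  [4]
5. n2.lim = false  [false]
6. n5.tag = "yy"  ["yy"]
7. n7.ok = false  [terminal]
8. n8.live = "yw"  [terminal]
9. n9.live = "mx"  [terminal]
10. n6.depth = "mxy"  [a₁.live ++ "y"]
11. n6.hot = false  [f.ok == true]
12. n6.wid = 19  [len(a₁.live) + 17]
13. n11.live = "xm"  [terminal]
14. n10.depth = "wz"  ["wz"]
15. n10.hot = false  [false]
16. n10.wid = 5  [len(d.live) + 3]
17. n5.pre = -9  [S₁.wid * -1 - 4]
18. n5.lim = true  [S₁.wid > 4]
19. n12.ok = true  [terminal]
20. n13.tag = "mu"  ["mu"]
21. n14.lim = false  [false]
22. n15.live = "yq"  [terminal]
23. n16.ok = true  [terminal]
24. n14.tag = 8  [len(d.live) + 6]
25. n14.cnt = 23  [len(d.live) + 21]
26. n18.live = "rm"  [terminal]
27. n19.live = "wk"  [terminal]
28. n20.depth = false  [terminal]
29. n17.depth = "wkm"  [a.live ++ "m"]
30. n17.hot = true  [e.depth == false]
31. n17.wid = 18  [len(d.live) + 16]
32. n22.live = "ky"  [terminal]
33. n21.depth = "wp"  ["wp"]
34. n21.hot = false  [false]
35. n21.wid = -4  [-4]
36. n13.pre = 11  [S₁.wid + 15]
37. n13.lim = true  [B.cnt == 23]
38. n4.depth = "rk"  ["rk"]
39. n4.hot = false  [A₁.pre > 11]
40. n4.wid = 12  [A₀.pre + 21]
41. n25.ok = false  [terminal]
42. n24.depth = "qu"  ["qu"]
43. n24.hot = true  [true]
44. n24.wid = 9  [9]
45. n26.ok = true  [terminal]
46. n23.depth = "quy"  [S₁.depth ++ "y"]
47. n23.hot = false  [S₁.hot == false]
48. n23.wid = 11  [S₁.wid + 2]
49. n1.pre = 14  [S₀.wid + 2]
50. n1.lim = true  [A₁.lim == false]
51. n0.depth = "zk"  ["zk"]
52. n0.hot = true  [A.lim == true]
53. n0.wid = 29  [29]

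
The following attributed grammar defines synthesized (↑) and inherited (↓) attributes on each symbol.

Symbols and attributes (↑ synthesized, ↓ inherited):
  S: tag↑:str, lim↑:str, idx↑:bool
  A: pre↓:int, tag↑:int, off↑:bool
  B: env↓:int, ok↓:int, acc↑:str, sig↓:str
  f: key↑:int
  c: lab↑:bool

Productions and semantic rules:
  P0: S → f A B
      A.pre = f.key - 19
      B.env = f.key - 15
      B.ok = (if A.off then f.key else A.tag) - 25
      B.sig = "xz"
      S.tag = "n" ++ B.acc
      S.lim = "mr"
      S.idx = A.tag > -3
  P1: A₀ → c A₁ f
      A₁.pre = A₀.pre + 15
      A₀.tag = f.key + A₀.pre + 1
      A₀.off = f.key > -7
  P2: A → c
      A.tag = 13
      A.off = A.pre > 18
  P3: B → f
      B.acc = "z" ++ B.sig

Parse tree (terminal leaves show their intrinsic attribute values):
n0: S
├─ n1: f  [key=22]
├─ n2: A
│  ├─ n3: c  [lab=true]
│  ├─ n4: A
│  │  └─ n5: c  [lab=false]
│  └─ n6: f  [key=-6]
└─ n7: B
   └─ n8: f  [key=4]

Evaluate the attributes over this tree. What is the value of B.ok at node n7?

-3

1. n1.key = 22  [terminal]
2. n2.pre = 3  [f.key - 19]
3. n3.lab = true  [terminal]
4. n4.pre = 18  [A₀.pre + 15]
5. n5.lab = false  [terminal]
6. n4.tag = 13  [13]
7. n4.off = false  [A.pre > 18]
8. n6.key = -6  [terminal]
9. n2.tag = -2  [f.key + A₀.pre + 1]
10. n2.off = true  [f.key > -7]
11. n7.env = 7  [f.key - 15]
12. n7.ok = -3  [(if A.off then f.key else A.tag) - 25]
13. n7.sig = "xz"  ["xz"]
14. n8.key = 4  [terminal]
15. n7.acc = "zxz"  ["z" ++ B.sig]
16. n0.tag = "nzxz"  ["n" ++ B.acc]
17. n0.lim = "mr"  ["mr"]
18. n0.idx = true  [A.tag > -3]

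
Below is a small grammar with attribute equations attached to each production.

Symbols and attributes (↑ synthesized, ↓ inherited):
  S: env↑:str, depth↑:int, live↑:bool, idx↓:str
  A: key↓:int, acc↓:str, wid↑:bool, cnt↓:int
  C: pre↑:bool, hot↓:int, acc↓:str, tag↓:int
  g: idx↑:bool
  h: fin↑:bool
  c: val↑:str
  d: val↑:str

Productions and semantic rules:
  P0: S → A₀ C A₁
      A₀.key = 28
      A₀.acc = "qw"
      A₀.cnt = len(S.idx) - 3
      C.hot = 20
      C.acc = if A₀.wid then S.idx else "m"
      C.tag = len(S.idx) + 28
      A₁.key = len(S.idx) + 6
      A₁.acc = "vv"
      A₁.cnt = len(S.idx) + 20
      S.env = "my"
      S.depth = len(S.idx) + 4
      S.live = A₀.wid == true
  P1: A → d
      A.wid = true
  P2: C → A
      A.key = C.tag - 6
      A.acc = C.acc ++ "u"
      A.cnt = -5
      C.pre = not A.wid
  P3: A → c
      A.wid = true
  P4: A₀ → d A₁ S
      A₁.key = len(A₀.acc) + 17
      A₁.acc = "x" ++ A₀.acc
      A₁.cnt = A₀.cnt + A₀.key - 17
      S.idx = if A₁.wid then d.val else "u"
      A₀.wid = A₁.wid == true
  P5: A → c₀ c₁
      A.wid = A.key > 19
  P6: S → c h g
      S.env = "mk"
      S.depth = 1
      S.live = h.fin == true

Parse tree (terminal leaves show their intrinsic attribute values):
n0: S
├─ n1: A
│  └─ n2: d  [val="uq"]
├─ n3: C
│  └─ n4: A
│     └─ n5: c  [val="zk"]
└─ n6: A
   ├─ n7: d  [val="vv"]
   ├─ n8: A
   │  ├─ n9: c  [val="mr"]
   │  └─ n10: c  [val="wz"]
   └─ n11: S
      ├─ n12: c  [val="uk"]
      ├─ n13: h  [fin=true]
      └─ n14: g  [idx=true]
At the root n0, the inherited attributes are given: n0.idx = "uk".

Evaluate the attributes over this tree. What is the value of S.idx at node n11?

1. n0.idx = "uk"  [given at root]
2. n1.key = 28  [28]
3. n1.acc = "qw"  ["qw"]
4. n1.cnt = -1  [len(S.idx) - 3]
5. n2.val = "uq"  [terminal]
6. n1.wid = true  [true]
7. n3.hot = 20  [20]
8. n3.acc = "uk"  [if A₀.wid then S.idx else "m"]
9. n3.tag = 30  [len(S.idx) + 28]
10. n4.key = 24  [C.tag - 6]
11. n4.acc = "uku"  [C.acc ++ "u"]
12. n4.cnt = -5  [-5]
13. n5.val = "zk"  [terminal]
14. n4.wid = true  [true]
15. n3.pre = false  [not A.wid]
16. n6.key = 8  [len(S.idx) + 6]
17. n6.acc = "vv"  ["vv"]
18. n6.cnt = 22  [len(S.idx) + 20]
19. n7.val = "vv"  [terminal]
20. n8.key = 19  [len(A₀.acc) + 17]
21. n8.acc = "xvv"  ["x" ++ A₀.acc]
22. n8.cnt = 13  [A₀.cnt + A₀.key - 17]
23. n9.val = "mr"  [terminal]
24. n10.val = "wz"  [terminal]
25. n8.wid = false  [A.key > 19]
26. n11.idx = "u"  [if A₁.wid then d.val else "u"]
27. n12.val = "uk"  [terminal]
28. n13.fin = true  [terminal]
29. n14.idx = true  [terminal]
30. n11.env = "mk"  ["mk"]
31. n11.depth = 1  [1]
32. n11.live = true  [h.fin == true]
33. n6.wid = false  [A₁.wid == true]
34. n0.env = "my"  ["my"]
35. n0.depth = 6  [len(S.idx) + 4]
36. n0.live = true  [A₀.wid == true]

"u"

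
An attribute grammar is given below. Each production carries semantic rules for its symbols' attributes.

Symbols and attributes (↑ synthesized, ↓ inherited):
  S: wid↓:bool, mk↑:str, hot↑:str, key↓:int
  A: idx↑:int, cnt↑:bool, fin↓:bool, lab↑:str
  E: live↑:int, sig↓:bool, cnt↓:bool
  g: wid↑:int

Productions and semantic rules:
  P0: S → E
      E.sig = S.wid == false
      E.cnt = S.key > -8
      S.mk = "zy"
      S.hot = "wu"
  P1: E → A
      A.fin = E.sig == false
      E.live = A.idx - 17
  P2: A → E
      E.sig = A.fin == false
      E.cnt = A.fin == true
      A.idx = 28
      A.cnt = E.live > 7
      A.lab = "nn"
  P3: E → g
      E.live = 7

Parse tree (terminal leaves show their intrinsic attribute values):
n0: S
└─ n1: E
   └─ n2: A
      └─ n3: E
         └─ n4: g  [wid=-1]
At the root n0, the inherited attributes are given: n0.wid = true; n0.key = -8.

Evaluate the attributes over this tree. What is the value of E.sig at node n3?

1. n0.wid = true  [given at root]
2. n0.key = -8  [given at root]
3. n1.sig = false  [S.wid == false]
4. n1.cnt = false  [S.key > -8]
5. n2.fin = true  [E.sig == false]
6. n3.sig = false  [A.fin == false]
7. n3.cnt = true  [A.fin == true]
8. n4.wid = -1  [terminal]
9. n3.live = 7  [7]
10. n2.idx = 28  [28]
11. n2.cnt = false  [E.live > 7]
12. n2.lab = "nn"  ["nn"]
13. n1.live = 11  [A.idx - 17]
14. n0.mk = "zy"  ["zy"]
15. n0.hot = "wu"  ["wu"]

false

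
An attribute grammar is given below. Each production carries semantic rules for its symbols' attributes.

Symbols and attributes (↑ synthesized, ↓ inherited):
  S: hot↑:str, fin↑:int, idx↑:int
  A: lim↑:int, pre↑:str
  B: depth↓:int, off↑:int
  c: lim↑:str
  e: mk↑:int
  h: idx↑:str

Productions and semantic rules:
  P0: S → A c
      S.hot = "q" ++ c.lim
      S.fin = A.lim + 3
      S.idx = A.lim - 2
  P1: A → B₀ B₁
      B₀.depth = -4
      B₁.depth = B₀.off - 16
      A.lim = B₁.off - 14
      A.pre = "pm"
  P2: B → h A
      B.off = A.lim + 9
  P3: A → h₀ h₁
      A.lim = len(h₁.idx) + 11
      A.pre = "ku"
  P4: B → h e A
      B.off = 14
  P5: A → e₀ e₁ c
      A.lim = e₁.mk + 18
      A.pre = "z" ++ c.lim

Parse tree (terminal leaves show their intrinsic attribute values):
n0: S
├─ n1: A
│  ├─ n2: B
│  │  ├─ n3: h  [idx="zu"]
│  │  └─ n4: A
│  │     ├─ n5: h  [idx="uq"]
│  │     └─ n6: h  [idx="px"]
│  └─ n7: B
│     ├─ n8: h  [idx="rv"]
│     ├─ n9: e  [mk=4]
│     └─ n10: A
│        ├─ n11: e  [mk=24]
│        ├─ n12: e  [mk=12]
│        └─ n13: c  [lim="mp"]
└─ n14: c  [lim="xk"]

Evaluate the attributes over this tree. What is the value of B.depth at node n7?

1. n2.depth = -4  [-4]
2. n3.idx = "zu"  [terminal]
3. n5.idx = "uq"  [terminal]
4. n6.idx = "px"  [terminal]
5. n4.lim = 13  [len(h₁.idx) + 11]
6. n4.pre = "ku"  ["ku"]
7. n2.off = 22  [A.lim + 9]
8. n7.depth = 6  [B₀.off - 16]
9. n8.idx = "rv"  [terminal]
10. n9.mk = 4  [terminal]
11. n11.mk = 24  [terminal]
12. n12.mk = 12  [terminal]
13. n13.lim = "mp"  [terminal]
14. n10.lim = 30  [e₁.mk + 18]
15. n10.pre = "zmp"  ["z" ++ c.lim]
16. n7.off = 14  [14]
17. n1.lim = 0  [B₁.off - 14]
18. n1.pre = "pm"  ["pm"]
19. n14.lim = "xk"  [terminal]
20. n0.hot = "qxk"  ["q" ++ c.lim]
21. n0.fin = 3  [A.lim + 3]
22. n0.idx = -2  [A.lim - 2]

6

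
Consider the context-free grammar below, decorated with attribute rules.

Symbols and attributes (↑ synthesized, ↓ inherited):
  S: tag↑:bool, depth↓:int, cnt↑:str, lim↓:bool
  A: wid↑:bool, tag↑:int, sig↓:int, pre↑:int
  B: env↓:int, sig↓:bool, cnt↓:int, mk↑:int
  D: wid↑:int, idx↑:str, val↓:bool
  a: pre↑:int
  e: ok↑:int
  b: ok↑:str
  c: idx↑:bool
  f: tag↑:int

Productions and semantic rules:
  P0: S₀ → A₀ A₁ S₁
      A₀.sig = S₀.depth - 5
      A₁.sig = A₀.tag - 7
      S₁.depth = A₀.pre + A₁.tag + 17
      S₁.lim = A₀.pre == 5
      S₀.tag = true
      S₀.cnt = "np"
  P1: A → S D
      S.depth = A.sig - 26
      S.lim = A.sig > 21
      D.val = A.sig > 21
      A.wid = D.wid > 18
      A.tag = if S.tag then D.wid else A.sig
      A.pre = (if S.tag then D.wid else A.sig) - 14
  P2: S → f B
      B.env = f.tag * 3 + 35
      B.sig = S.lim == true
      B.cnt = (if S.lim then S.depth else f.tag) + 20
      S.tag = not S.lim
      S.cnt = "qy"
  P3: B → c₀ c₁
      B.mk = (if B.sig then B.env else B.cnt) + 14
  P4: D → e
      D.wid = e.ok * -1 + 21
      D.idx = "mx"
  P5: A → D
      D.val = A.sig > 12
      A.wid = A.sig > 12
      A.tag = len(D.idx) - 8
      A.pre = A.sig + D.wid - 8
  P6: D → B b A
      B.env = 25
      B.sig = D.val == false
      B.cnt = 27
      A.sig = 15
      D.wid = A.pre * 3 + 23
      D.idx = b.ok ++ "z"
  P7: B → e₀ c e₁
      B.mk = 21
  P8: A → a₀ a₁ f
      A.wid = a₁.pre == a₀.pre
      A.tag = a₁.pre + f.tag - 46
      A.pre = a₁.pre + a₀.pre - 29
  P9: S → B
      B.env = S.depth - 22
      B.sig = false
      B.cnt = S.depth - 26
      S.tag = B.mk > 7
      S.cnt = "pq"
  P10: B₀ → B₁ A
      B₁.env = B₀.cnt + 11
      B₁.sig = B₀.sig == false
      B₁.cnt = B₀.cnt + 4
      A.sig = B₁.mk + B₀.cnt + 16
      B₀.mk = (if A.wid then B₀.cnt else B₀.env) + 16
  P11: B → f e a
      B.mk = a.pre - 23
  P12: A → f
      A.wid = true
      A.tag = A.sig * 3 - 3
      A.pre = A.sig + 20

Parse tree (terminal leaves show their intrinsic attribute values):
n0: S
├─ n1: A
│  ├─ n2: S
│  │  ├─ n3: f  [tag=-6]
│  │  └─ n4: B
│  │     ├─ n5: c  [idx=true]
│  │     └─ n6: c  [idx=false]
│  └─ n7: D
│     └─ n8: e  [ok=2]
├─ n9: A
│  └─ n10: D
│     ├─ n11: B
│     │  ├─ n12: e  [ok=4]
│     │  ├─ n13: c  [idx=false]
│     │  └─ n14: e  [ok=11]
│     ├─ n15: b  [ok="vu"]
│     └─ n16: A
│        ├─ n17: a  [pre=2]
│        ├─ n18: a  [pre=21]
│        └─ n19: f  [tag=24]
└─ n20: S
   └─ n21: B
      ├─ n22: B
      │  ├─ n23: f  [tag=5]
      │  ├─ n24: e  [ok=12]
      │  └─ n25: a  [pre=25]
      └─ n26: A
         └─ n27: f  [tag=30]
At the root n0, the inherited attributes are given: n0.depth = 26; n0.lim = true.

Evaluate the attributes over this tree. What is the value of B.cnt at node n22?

-5

1. n0.depth = 26  [given at root]
2. n0.lim = true  [given at root]
3. n1.sig = 21  [S₀.depth - 5]
4. n2.depth = -5  [A.sig - 26]
5. n2.lim = false  [A.sig > 21]
6. n3.tag = -6  [terminal]
7. n4.env = 17  [f.tag * 3 + 35]
8. n4.sig = false  [S.lim == true]
9. n4.cnt = 14  [(if S.lim then S.depth else f.tag) + 20]
10. n5.idx = true  [terminal]
11. n6.idx = false  [terminal]
12. n4.mk = 28  [(if B.sig then B.env else B.cnt) + 14]
13. n2.tag = true  [not S.lim]
14. n2.cnt = "qy"  ["qy"]
15. n7.val = false  [A.sig > 21]
16. n8.ok = 2  [terminal]
17. n7.wid = 19  [e.ok * -1 + 21]
18. n7.idx = "mx"  ["mx"]
19. n1.wid = true  [D.wid > 18]
20. n1.tag = 19  [if S.tag then D.wid else A.sig]
21. n1.pre = 5  [(if S.tag then D.wid else A.sig) - 14]
22. n9.sig = 12  [A₀.tag - 7]
23. n10.val = false  [A.sig > 12]
24. n11.env = 25  [25]
25. n11.sig = true  [D.val == false]
26. n11.cnt = 27  [27]
27. n12.ok = 4  [terminal]
28. n13.idx = false  [terminal]
29. n14.ok = 11  [terminal]
30. n11.mk = 21  [21]
31. n15.ok = "vu"  [terminal]
32. n16.sig = 15  [15]
33. n17.pre = 2  [terminal]
34. n18.pre = 21  [terminal]
35. n19.tag = 24  [terminal]
36. n16.wid = false  [a₁.pre == a₀.pre]
37. n16.tag = -1  [a₁.pre + f.tag - 46]
38. n16.pre = -6  [a₁.pre + a₀.pre - 29]
39. n10.wid = 5  [A.pre * 3 + 23]
40. n10.idx = "vuz"  [b.ok ++ "z"]
41. n9.wid = false  [A.sig > 12]
42. n9.tag = -5  [len(D.idx) - 8]
43. n9.pre = 9  [A.sig + D.wid - 8]
44. n20.depth = 17  [A₀.pre + A₁.tag + 17]
45. n20.lim = true  [A₀.pre == 5]
46. n21.env = -5  [S.depth - 22]
47. n21.sig = false  [false]
48. n21.cnt = -9  [S.depth - 26]
49. n22.env = 2  [B₀.cnt + 11]
50. n22.sig = true  [B₀.sig == false]
51. n22.cnt = -5  [B₀.cnt + 4]
52. n23.tag = 5  [terminal]
53. n24.ok = 12  [terminal]
54. n25.pre = 25  [terminal]
55. n22.mk = 2  [a.pre - 23]
56. n26.sig = 9  [B₁.mk + B₀.cnt + 16]
57. n27.tag = 30  [terminal]
58. n26.wid = true  [true]
59. n26.tag = 24  [A.sig * 3 - 3]
60. n26.pre = 29  [A.sig + 20]
61. n21.mk = 7  [(if A.wid then B₀.cnt else B₀.env) + 16]
62. n20.tag = false  [B.mk > 7]
63. n20.cnt = "pq"  ["pq"]
64. n0.tag = true  [true]
65. n0.cnt = "np"  ["np"]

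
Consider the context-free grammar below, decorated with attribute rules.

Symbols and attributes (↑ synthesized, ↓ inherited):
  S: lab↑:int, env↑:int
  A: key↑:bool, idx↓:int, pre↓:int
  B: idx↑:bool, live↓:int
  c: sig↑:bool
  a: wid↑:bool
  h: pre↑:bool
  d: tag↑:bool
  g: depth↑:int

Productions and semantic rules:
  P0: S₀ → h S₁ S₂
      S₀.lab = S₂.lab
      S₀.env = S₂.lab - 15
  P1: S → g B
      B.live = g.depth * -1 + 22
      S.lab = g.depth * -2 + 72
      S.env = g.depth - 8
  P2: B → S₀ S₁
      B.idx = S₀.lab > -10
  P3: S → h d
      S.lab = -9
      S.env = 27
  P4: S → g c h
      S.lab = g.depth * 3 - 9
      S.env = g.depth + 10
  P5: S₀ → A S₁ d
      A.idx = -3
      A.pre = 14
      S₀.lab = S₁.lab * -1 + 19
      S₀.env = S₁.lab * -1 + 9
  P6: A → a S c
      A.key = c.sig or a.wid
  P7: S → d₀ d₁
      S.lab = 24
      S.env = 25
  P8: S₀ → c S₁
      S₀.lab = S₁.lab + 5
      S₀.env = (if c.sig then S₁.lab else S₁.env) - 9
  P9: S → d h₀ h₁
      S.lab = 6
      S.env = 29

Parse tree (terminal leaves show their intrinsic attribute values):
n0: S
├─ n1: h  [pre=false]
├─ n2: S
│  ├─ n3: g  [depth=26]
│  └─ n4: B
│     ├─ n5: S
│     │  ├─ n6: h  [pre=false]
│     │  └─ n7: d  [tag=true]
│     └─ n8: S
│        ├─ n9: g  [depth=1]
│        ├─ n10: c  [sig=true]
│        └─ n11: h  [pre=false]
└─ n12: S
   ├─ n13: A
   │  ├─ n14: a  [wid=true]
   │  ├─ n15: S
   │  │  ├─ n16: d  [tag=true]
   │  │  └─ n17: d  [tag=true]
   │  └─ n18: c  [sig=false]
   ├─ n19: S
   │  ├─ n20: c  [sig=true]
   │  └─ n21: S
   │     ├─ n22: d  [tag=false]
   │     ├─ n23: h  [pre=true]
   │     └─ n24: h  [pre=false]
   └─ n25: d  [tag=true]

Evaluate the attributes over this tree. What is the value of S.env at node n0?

1. n1.pre = false  [terminal]
2. n3.depth = 26  [terminal]
3. n4.live = -4  [g.depth * -1 + 22]
4. n6.pre = false  [terminal]
5. n7.tag = true  [terminal]
6. n5.lab = -9  [-9]
7. n5.env = 27  [27]
8. n9.depth = 1  [terminal]
9. n10.sig = true  [terminal]
10. n11.pre = false  [terminal]
11. n8.lab = -6  [g.depth * 3 - 9]
12. n8.env = 11  [g.depth + 10]
13. n4.idx = true  [S₀.lab > -10]
14. n2.lab = 20  [g.depth * -2 + 72]
15. n2.env = 18  [g.depth - 8]
16. n13.idx = -3  [-3]
17. n13.pre = 14  [14]
18. n14.wid = true  [terminal]
19. n16.tag = true  [terminal]
20. n17.tag = true  [terminal]
21. n15.lab = 24  [24]
22. n15.env = 25  [25]
23. n18.sig = false  [terminal]
24. n13.key = true  [c.sig or a.wid]
25. n20.sig = true  [terminal]
26. n22.tag = false  [terminal]
27. n23.pre = true  [terminal]
28. n24.pre = false  [terminal]
29. n21.lab = 6  [6]
30. n21.env = 29  [29]
31. n19.lab = 11  [S₁.lab + 5]
32. n19.env = -3  [(if c.sig then S₁.lab else S₁.env) - 9]
33. n25.tag = true  [terminal]
34. n12.lab = 8  [S₁.lab * -1 + 19]
35. n12.env = -2  [S₁.lab * -1 + 9]
36. n0.lab = 8  [S₂.lab]
37. n0.env = -7  [S₂.lab - 15]

-7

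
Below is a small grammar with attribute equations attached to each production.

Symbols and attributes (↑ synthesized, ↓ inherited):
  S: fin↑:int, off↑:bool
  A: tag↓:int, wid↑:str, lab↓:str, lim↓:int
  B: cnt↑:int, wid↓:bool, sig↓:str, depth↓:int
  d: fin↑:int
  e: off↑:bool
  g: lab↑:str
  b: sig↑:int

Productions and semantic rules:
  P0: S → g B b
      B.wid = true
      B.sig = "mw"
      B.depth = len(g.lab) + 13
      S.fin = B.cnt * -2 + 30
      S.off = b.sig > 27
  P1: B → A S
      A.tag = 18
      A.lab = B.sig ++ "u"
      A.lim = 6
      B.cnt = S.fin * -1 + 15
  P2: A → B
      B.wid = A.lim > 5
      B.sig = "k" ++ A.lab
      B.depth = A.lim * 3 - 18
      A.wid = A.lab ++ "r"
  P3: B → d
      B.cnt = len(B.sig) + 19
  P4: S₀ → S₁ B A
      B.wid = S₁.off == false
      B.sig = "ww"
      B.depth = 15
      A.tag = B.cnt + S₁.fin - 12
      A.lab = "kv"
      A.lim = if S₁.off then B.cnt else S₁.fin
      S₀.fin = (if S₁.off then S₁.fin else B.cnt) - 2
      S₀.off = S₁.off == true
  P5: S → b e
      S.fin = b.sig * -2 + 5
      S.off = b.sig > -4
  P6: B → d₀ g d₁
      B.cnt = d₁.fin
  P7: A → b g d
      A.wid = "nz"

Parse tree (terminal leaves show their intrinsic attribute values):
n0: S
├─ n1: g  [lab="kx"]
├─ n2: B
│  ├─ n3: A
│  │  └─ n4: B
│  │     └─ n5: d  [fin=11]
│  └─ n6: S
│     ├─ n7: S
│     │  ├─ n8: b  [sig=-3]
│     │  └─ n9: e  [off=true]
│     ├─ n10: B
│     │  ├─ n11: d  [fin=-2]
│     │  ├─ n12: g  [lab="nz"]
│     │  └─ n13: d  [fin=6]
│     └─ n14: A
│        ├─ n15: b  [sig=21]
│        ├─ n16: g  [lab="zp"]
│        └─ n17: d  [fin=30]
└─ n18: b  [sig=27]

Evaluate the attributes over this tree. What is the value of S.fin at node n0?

1. n1.lab = "kx"  [terminal]
2. n2.wid = true  [true]
3. n2.sig = "mw"  ["mw"]
4. n2.depth = 15  [len(g.lab) + 13]
5. n3.tag = 18  [18]
6. n3.lab = "mwu"  [B.sig ++ "u"]
7. n3.lim = 6  [6]
8. n4.wid = true  [A.lim > 5]
9. n4.sig = "kmwu"  ["k" ++ A.lab]
10. n4.depth = 0  [A.lim * 3 - 18]
11. n5.fin = 11  [terminal]
12. n4.cnt = 23  [len(B.sig) + 19]
13. n3.wid = "mwur"  [A.lab ++ "r"]
14. n8.sig = -3  [terminal]
15. n9.off = true  [terminal]
16. n7.fin = 11  [b.sig * -2 + 5]
17. n7.off = true  [b.sig > -4]
18. n10.wid = false  [S₁.off == false]
19. n10.sig = "ww"  ["ww"]
20. n10.depth = 15  [15]
21. n11.fin = -2  [terminal]
22. n12.lab = "nz"  [terminal]
23. n13.fin = 6  [terminal]
24. n10.cnt = 6  [d₁.fin]
25. n14.tag = 5  [B.cnt + S₁.fin - 12]
26. n14.lab = "kv"  ["kv"]
27. n14.lim = 6  [if S₁.off then B.cnt else S₁.fin]
28. n15.sig = 21  [terminal]
29. n16.lab = "zp"  [terminal]
30. n17.fin = 30  [terminal]
31. n14.wid = "nz"  ["nz"]
32. n6.fin = 9  [(if S₁.off then S₁.fin else B.cnt) - 2]
33. n6.off = true  [S₁.off == true]
34. n2.cnt = 6  [S.fin * -1 + 15]
35. n18.sig = 27  [terminal]
36. n0.fin = 18  [B.cnt * -2 + 30]
37. n0.off = false  [b.sig > 27]

18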